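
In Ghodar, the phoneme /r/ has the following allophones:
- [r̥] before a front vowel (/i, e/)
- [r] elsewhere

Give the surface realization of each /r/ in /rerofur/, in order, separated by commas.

[r̥], [r], [r]

Occurrence 1 (position 1): before a front vowel (/i, e/) → [r̥].
Occurrence 2 (position 3): no conditioning environment matches → elsewhere allophone [r].
Occurrence 3 (position 7): no conditioning environment matches → elsewhere allophone [r].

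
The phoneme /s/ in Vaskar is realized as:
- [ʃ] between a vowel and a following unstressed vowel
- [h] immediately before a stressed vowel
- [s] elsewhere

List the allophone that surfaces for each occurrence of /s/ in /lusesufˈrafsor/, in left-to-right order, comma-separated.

[ʃ], [ʃ], [s]

Occurrence 1 (position 3): between a vowel and a following unstressed vowel → [ʃ].
Occurrence 2 (position 5): between a vowel and a following unstressed vowel → [ʃ].
Occurrence 3 (position 11): no conditioning environment matches → elsewhere allophone [s].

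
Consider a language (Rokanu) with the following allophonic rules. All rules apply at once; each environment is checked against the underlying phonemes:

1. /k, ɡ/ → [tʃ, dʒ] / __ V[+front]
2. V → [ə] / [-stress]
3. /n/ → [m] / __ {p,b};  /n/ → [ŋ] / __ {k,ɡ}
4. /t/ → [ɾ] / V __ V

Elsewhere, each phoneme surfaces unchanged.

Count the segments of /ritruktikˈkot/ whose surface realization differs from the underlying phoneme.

Segments that undergo a rule: /i/ → [ə] (rule 2); /u/ → [ə] (rule 2); /i/ → [ə] (rule 2).
All other segments surface unchanged.

3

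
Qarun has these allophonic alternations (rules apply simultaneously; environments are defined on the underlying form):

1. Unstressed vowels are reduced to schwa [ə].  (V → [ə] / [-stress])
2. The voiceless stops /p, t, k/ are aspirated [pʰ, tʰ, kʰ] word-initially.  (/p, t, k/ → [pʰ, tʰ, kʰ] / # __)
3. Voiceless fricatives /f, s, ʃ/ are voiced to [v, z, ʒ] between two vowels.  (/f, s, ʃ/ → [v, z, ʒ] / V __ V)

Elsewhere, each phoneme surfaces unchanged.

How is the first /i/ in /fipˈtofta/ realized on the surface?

[ə]

Rule 1 applies to /i/ (between /f/ and /p/: in an unstressed syllable) → [ə].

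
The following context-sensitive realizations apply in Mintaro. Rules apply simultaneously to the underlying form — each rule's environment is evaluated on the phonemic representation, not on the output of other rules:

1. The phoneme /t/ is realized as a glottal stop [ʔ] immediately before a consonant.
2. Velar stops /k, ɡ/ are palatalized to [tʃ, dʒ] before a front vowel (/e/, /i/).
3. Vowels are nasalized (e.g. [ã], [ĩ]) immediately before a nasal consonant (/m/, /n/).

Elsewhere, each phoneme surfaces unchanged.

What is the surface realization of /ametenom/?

[ãmetẽnõm]

Rule 3 applies to /a/ (word-initial: before a nasal consonant) → [ã].
/m/ (between /a/ and /e/) is unaffected → [m].
/e/ (between /m/ and /t/) is in the target of rule 3 but the environment (before a nasal consonant) is not met → [e].
/t/ (between /e/ and /e/) fails the environment for rule 1, so it stays [t].
/e/ (between /t/ and /n/) occurs before a nasal consonant → [ẽ] by rule 3.
/n/ (between /e/ and /o/) is unaffected → [n].
/o/ (between /n/ and /m/) occurs before a nasal consonant → [õ] by rule 3.
/m/ (word-final): no rule targets it → [m].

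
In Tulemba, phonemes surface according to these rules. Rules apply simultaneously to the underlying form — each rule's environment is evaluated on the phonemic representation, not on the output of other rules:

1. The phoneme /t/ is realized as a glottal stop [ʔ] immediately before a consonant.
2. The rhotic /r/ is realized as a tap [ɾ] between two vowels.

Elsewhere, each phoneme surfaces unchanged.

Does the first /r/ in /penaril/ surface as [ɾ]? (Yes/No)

/r/ meets the environment for rule 2 (between two vowels) → [ɾ].
The actual realization is [ɾ], which matches [ɾ].

Yes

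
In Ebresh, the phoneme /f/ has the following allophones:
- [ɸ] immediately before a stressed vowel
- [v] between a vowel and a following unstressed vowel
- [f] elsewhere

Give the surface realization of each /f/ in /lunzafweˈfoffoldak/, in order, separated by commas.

[f], [ɸ], [f], [f]

Occurrence 1 (position 6): no conditioning environment matches → elsewhere allophone [f].
Occurrence 2 (position 9): immediately before a stressed vowel → [ɸ].
Occurrence 3 (position 11): no conditioning environment matches → elsewhere allophone [f].
Occurrence 4 (position 12): no conditioning environment matches → elsewhere allophone [f].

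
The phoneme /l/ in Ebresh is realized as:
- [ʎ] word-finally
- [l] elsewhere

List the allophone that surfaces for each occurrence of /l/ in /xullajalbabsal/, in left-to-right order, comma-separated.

Occurrence 1 (position 3): no conditioning environment matches → elsewhere allophone [l].
Occurrence 2 (position 4): no conditioning environment matches → elsewhere allophone [l].
Occurrence 3 (position 8): no conditioning environment matches → elsewhere allophone [l].
Occurrence 4 (position 14): word-finally → [ʎ].

[l], [l], [l], [ʎ]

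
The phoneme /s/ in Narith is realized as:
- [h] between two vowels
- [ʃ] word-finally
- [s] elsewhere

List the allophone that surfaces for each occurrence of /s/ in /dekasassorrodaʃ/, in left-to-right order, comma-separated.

Occurrence 1 (position 5): between two vowels → [h].
Occurrence 2 (position 7): no conditioning environment matches → elsewhere allophone [s].
Occurrence 3 (position 8): no conditioning environment matches → elsewhere allophone [s].

[h], [s], [s]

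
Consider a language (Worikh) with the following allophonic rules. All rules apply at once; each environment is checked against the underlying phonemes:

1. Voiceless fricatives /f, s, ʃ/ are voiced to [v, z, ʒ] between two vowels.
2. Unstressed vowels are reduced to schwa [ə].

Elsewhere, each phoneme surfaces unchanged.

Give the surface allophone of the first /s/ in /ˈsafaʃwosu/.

[s]

/s/ (word-initial): rule 1 targets it, but not between two vowels → unchanged [s].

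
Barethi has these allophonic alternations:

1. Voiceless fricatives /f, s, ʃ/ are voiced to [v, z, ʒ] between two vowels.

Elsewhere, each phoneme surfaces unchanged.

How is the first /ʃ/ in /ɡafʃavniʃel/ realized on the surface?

/ʃ/ — between /f/ and /a/; rule 1 does not apply here → [ʃ].

[ʃ]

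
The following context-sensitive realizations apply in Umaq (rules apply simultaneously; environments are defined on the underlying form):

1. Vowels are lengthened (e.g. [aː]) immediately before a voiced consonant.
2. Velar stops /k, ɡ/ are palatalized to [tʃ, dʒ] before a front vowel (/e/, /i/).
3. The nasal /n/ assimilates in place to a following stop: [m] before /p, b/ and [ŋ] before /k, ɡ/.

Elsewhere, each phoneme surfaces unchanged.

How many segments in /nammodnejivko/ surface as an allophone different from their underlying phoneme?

4

Segments that undergo a rule: /a/ → [aː] (rule 1); /o/ → [oː] (rule 1); /e/ → [eː] (rule 1); /i/ → [iː] (rule 1).
All other segments surface unchanged.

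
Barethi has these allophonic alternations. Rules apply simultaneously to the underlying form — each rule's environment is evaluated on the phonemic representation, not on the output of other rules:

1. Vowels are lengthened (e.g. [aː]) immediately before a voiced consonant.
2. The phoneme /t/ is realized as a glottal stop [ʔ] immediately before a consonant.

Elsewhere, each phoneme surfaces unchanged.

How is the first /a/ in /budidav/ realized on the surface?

[aː]

/a/ meets the environment for rule 1 (before a voiced consonant) → [aː].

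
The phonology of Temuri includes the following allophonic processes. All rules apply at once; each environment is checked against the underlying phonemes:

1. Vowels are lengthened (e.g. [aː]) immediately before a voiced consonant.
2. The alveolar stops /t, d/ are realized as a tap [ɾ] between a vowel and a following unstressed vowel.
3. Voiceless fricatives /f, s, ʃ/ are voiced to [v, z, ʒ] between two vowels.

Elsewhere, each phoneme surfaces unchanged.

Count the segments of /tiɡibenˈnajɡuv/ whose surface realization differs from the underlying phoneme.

Segments that undergo a rule: /i/ → [iː] (rule 1); /i/ → [iː] (rule 1); /e/ → [eː] (rule 1); /a/ → [aː] (rule 1); /u/ → [uː] (rule 1).
All other segments surface unchanged.

5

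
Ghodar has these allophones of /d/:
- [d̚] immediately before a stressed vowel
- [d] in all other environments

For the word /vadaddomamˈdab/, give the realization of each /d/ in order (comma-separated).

Occurrence 1 (position 3): no conditioning environment matches → elsewhere allophone [d].
Occurrence 2 (position 5): no conditioning environment matches → elsewhere allophone [d].
Occurrence 3 (position 6): no conditioning environment matches → elsewhere allophone [d].
Occurrence 4 (position 11): immediately before a stressed vowel → [d̚].

[d], [d], [d], [d̚]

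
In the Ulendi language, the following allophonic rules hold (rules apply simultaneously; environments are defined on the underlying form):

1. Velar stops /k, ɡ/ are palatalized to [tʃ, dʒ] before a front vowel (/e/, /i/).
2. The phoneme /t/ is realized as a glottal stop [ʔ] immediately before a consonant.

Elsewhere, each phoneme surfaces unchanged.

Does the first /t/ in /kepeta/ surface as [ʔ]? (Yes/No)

/t/ (between /e/ and /a/) is in the target of rule 2 but the environment (immediately before a consonant) is not met → [t].
The actual realization is [t], not [ʔ].

No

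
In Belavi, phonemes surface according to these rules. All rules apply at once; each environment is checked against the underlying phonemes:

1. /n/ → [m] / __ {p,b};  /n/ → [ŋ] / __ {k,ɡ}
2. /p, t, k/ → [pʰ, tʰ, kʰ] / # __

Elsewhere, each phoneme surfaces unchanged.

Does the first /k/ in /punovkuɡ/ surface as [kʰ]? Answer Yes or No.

/k/ — between /v/ and /u/; rule 2 does not apply here → [k].
The actual realization is [k], not [kʰ].

No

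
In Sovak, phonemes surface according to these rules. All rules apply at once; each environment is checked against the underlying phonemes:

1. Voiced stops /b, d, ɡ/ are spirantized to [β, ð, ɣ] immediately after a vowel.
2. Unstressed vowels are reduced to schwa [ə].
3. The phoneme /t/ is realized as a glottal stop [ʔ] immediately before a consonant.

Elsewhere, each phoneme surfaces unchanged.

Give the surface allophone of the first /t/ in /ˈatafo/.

[t]

/t/ (between /a/ and /a/) is in the target of rule 3 but the environment (immediately before a consonant) is not met → [t].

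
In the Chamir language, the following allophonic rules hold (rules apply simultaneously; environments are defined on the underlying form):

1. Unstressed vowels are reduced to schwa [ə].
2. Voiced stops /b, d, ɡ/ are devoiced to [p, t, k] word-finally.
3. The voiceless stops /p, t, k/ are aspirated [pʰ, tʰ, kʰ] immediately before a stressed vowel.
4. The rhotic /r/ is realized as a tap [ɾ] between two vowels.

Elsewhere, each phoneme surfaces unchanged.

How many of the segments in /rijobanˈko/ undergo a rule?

Segments that undergo a rule: /i/ → [ə] (rule 1); /o/ → [ə] (rule 1); /a/ → [ə] (rule 1); /k/ → [kʰ] (rule 3).
All other segments surface unchanged.

4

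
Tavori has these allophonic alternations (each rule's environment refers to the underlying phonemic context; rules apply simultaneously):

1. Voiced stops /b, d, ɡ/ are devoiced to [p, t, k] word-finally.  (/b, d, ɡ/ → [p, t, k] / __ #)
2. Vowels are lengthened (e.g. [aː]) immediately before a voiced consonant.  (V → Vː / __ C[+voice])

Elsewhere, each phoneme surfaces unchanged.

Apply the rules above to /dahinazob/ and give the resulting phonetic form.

/d/ (word-initial): rule 1 targets it, but not word-finally → unchanged [d].
/a/ (between /d/ and /h/) is in the target of rule 2 but the environment (before a voiced consonant) is not met → [a].
/h/ stays [h].
Rule 2 applies to /i/ (between /h/ and /n/: before a voiced consonant) → [iː].
/n/ (between /i/ and /a/) is unaffected → [n].
/a/ (between /n/ and /z/) occurs before a voiced consonant → [aː] by rule 2.
/z/ (between /a/ and /o/) is unaffected → [z].
/o/ meets the environment for rule 2 (before a voiced consonant) → [oː].
/b/ (word-final): word-finally, so rule 1 applies → [p].

[dahiːnaːzoːp]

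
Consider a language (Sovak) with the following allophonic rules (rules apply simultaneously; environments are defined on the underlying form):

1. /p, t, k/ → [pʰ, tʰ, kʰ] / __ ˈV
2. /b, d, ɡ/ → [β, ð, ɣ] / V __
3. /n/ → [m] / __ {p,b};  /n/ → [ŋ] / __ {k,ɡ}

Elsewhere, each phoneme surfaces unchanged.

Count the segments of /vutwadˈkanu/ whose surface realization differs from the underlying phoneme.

2

Segments that undergo a rule: /d/ → [ð] (rule 2); /k/ → [kʰ] (rule 1).
All other segments surface unchanged.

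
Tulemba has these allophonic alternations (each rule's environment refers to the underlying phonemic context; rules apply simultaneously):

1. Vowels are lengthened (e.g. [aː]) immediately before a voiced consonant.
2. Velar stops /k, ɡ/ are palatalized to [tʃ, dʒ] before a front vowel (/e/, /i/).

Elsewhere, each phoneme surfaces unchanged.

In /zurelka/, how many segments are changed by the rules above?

2

Segments that undergo a rule: /u/ → [uː] (rule 1); /e/ → [eː] (rule 1).
All other segments surface unchanged.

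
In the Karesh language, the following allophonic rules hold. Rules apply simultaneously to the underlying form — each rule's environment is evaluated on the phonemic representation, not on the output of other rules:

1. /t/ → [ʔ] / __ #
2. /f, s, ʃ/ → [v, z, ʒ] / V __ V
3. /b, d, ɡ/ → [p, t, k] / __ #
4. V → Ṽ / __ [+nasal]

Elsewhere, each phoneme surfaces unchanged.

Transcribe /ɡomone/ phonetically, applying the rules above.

[ɡõmõne]

/ɡ/ — word-initial; rule 3 does not apply here → [ɡ].
/o/ meets the environment for rule 4 (before a nasal consonant) → [õ].
/m/ stays [m].
/o/ (between /m/ and /n/): before a nasal consonant, so rule 4 applies → [õ].
/n/ (between /o/ and /e/): no rule targets it → [n].
/e/ (word-final): rule 4 targets it, but not before a nasal consonant → unchanged [e].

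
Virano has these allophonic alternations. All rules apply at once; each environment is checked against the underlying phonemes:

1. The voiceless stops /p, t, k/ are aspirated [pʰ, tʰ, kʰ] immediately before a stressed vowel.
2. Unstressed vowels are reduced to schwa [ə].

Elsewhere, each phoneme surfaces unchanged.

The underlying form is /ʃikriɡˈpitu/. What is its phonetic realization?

/ʃ/ stays [ʃ].
/i/ (between /ʃ/ and /k/): in an unstressed syllable, so rule 2 applies → [ə].
/k/ (between /i/ and /r/) is in the target of rule 1 but the environment (immediately before a stressed vowel) is not met → [k].
/r/ — not in any rule's target class → [r].
/i/ — between /r/ and /ɡ/, in an unstressed syllable — surfaces as [ə] (rule 2).
/ɡ/ (between /i/ and /p/) is unaffected → [ɡ].
/p/ — between /ɡ/ and /i/, immediately before a stressed vowel — surfaces as [pʰ] (rule 1).
/i/ — between /p/ and /t/; rule 2 does not apply here → [i].
/t/ (between /i/ and /u/) is in the target of rule 1 but the environment (immediately before a stressed vowel) is not met → [t].
/u/ (word-final): in an unstressed syllable, so rule 2 applies → [ə].

[ʃəkrəɡˈpʰitə]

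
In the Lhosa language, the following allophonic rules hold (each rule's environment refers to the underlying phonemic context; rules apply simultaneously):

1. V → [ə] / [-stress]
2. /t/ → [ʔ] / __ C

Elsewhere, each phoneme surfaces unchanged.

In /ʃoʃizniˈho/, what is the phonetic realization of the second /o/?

[o]

/o/ (word-final): rule 1 targets it, but not in an unstressed syllable → unchanged [o].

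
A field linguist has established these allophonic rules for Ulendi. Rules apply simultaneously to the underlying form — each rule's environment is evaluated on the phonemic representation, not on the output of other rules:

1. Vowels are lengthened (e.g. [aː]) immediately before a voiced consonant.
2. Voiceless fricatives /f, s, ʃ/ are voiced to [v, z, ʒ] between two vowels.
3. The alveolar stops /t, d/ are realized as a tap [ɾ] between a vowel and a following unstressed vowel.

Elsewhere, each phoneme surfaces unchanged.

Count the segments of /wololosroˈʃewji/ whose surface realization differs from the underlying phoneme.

Segments that undergo a rule: /o/ → [oː] (rule 1); /o/ → [oː] (rule 1); /ʃ/ → [ʒ] (rule 2); /e/ → [eː] (rule 1).
All other segments surface unchanged.

4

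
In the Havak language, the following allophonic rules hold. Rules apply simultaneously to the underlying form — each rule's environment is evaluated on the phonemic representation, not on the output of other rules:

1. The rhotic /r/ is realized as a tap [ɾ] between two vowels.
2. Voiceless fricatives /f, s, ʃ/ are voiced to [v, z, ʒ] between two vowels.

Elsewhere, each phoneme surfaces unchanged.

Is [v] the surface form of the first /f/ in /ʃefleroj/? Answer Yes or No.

/f/ (between /e/ and /l/) is in the target of rule 2 but the environment (between two vowels) is not met → [f].
The actual realization is [f], not [v].

No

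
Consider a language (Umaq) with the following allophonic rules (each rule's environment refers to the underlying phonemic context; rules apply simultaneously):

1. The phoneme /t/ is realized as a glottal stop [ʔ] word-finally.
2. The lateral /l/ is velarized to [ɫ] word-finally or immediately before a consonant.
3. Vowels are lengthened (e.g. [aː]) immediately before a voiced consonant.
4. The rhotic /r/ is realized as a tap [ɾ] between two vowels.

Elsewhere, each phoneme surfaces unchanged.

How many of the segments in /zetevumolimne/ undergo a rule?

Segments that undergo a rule: /e/ → [eː] (rule 3); /u/ → [uː] (rule 3); /o/ → [oː] (rule 3); /i/ → [iː] (rule 3).
All other segments surface unchanged.

4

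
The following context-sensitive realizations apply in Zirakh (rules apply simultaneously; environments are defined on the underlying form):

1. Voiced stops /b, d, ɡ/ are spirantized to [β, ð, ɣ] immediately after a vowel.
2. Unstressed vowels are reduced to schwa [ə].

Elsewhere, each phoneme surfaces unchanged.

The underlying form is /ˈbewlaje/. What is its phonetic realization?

/b/ (word-initial): rule 1 targets it, but not immediately after a vowel → unchanged [b].
/e/ (between /b/ and /w/) fails the environment for rule 2, so it stays [e].
/w/ (between /e/ and /l/): no rule targets it → [w].
/l/ (between /w/ and /a/) is unaffected → [l].
/a/ (between /l/ and /j/) occurs in an unstressed syllable → [ə] by rule 2.
/j/ (between /a/ and /e/) is unaffected → [j].
/e/ (word-final) occurs in an unstressed syllable → [ə] by rule 2.

[ˈbewləjə]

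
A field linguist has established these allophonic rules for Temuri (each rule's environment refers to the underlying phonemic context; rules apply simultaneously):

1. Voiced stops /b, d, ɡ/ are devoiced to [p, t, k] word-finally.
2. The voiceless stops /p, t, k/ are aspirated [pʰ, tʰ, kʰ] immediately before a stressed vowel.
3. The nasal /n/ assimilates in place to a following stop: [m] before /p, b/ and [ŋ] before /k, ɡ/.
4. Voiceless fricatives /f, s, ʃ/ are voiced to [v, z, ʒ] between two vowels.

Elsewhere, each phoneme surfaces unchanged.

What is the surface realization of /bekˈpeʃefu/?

[bekˈpʰeʒevu]

/b/ (word-initial): rule 1 targets it, but not word-finally → unchanged [b].
/e/ (between /b/ and /k/) is unaffected → [e].
/k/ (between /e/ and /p/) fails the environment for rule 2, so it stays [k].
/p/ (between /k/ and /e/): immediately before a stressed vowel, so rule 2 applies → [pʰ].
/e/ stays [e].
/ʃ/ (between /e/ and /e/): between two vowels, so rule 4 applies → [ʒ].
/e/ — not in any rule's target class → [e].
Rule 4 applies to /f/ (between /e/ and /u/: between two vowels) → [v].
/u/ (word-final): no rule targets it → [u].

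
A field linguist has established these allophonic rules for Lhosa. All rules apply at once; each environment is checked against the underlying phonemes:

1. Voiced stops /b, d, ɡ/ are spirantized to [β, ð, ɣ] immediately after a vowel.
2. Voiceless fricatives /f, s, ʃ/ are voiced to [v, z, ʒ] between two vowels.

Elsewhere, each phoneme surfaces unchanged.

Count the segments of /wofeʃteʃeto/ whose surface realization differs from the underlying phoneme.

2

Segments that undergo a rule: /f/ → [v] (rule 2); /ʃ/ → [ʒ] (rule 2).
All other segments surface unchanged.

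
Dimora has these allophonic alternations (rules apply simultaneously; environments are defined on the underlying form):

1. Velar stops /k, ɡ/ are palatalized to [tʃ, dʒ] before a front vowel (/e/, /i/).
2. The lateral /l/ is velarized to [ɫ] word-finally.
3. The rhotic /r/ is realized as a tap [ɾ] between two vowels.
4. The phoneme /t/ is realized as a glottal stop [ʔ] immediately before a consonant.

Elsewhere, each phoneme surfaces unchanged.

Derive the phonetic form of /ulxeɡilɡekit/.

[ulxedʒildʒetʃit]

/u/ (word-initial) is unaffected → [u].
/l/ — between /u/ and /x/; rule 2 does not apply here → [l].
/x/ (between /l/ and /e/): no rule targets it → [x].
/e/ — not in any rule's target class → [e].
/ɡ/ — between /e/ and /i/, before a front vowel — surfaces as [dʒ] (rule 1).
/i/ stays [i].
/l/ (between /i/ and /ɡ/) fails the environment for rule 2, so it stays [l].
/ɡ/ (between /l/ and /e/) occurs before a front vowel → [dʒ] by rule 1.
/e/ (between /ɡ/ and /k/) is unaffected → [e].
/k/ (between /e/ and /i/): before a front vowel, so rule 1 applies → [tʃ].
/i/ — not in any rule's target class → [i].
/t/ (word-final) is in the target of rule 4 but the environment (immediately before a consonant) is not met → [t].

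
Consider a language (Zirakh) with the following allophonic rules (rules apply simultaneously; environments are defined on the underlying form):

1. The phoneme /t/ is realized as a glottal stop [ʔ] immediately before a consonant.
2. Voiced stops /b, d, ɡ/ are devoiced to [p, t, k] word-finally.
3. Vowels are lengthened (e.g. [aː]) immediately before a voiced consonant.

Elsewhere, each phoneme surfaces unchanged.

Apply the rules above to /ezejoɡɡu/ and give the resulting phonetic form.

/e/ — word-initial, before a voiced consonant — surfaces as [eː] (rule 3).
/z/ (between /e/ and /e/): no rule targets it → [z].
/e/ — between /z/ and /j/, before a voiced consonant — surfaces as [eː] (rule 3).
/j/ (between /e/ and /o/): no rule targets it → [j].
Rule 3 applies to /o/ (between /j/ and /ɡ/: before a voiced consonant) → [oː].
/ɡ/ (between /o/ and /ɡ/) is in the target of rule 2 but the environment (word-finally) is not met → [ɡ].
/ɡ/ (between /ɡ/ and /u/) fails the environment for rule 2, so it stays [ɡ].
/u/ (word-final): rule 3 targets it, but not before a voiced consonant → unchanged [u].

[eːzeːjoːɡɡu]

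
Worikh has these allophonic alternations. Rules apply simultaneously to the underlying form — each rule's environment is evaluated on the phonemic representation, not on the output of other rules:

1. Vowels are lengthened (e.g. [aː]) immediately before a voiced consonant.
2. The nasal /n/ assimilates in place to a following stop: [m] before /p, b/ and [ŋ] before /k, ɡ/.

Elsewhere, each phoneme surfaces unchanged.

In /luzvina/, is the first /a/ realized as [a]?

Yes

/a/ (word-final) fails the environment for rule 1, so it stays [a].
The actual realization is [a], which matches [a].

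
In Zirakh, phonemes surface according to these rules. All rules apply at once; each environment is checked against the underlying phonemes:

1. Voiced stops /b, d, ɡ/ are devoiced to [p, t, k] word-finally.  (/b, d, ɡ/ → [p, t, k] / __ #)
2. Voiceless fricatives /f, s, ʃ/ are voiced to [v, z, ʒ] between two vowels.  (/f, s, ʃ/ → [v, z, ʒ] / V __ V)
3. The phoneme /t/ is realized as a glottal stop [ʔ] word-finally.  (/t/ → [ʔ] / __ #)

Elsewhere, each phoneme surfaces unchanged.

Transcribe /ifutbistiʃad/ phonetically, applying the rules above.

/f/ meets the environment for rule 2 (between two vowels) → [v].
/t/ (between /u/ and /b/): rule 3 targets it, but not word-finally → unchanged [t].
/b/ — between /t/ and /i/; rule 1 does not apply here → [b].
/s/ (between /i/ and /t/) is in the target of rule 2 but the environment (between two vowels) is not met → [s].
/t/ (between /s/ and /i/) is in the target of rule 3 but the environment (word-finally) is not met → [t].
/ʃ/ (between /i/ and /a/): between two vowels, so rule 2 applies → [ʒ].
/d/ meets the environment for rule 1 (word-finally) → [t].

[ivutbistiʒat]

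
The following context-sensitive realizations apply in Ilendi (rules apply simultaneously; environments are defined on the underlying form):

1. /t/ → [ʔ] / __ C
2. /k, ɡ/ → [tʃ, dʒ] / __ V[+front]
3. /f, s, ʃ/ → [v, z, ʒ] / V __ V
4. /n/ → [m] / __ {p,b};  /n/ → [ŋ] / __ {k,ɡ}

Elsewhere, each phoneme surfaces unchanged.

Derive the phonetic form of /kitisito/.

/k/ meets the environment for rule 2 (before a front vowel) → [tʃ].
/i/ stays [i].
/t/ (between /i/ and /i/): rule 1 targets it, but not immediately before a consonant → unchanged [t].
/i/ (between /t/ and /s/) is unaffected → [i].
/s/ — between /i/ and /i/, between two vowels — surfaces as [z] (rule 3).
/i/ — not in any rule's target class → [i].
/t/ (between /i/ and /o/) fails the environment for rule 1, so it stays [t].
/o/ — not in any rule's target class → [o].

[tʃitizito]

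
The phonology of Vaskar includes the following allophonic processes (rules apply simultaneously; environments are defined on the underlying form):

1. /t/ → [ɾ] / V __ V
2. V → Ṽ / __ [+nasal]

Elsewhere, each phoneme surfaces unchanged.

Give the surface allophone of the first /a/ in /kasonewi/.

/a/ (between /k/ and /s/): rule 2 targets it, but not before a nasal consonant → unchanged [a].

[a]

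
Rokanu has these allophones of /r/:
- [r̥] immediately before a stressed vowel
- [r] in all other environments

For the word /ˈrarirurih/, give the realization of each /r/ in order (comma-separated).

[r̥], [r], [r], [r]

Occurrence 1 (position 1): immediately before a stressed vowel → [r̥].
Occurrence 2 (position 3): no conditioning environment matches → elsewhere allophone [r].
Occurrence 3 (position 5): no conditioning environment matches → elsewhere allophone [r].
Occurrence 4 (position 7): no conditioning environment matches → elsewhere allophone [r].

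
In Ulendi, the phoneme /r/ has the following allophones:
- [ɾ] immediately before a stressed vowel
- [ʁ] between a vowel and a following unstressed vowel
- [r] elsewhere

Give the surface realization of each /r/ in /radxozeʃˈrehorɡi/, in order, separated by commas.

Occurrence 1 (position 1): no conditioning environment matches → elsewhere allophone [r].
Occurrence 2 (position 9): immediately before a stressed vowel → [ɾ].
Occurrence 3 (position 13): no conditioning environment matches → elsewhere allophone [r].

[r], [ɾ], [r]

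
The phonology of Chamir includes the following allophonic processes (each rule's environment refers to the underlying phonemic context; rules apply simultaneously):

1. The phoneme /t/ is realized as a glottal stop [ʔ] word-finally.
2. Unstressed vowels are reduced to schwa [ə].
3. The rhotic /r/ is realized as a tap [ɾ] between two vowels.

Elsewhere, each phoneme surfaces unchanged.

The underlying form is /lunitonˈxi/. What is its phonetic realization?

/l/ (word-initial) is unaffected → [l].
/u/ (between /l/ and /n/) occurs in an unstressed syllable → [ə] by rule 2.
/n/ (between /u/ and /i/) is unaffected → [n].
Rule 2 applies to /i/ (between /n/ and /t/: in an unstressed syllable) → [ə].
/t/ (between /i/ and /o/) is in the target of rule 1 but the environment (word-finally) is not met → [t].
/o/ (between /t/ and /n/) occurs in an unstressed syllable → [ə] by rule 2.
/n/ (between /o/ and /x/) is unaffected → [n].
/x/ (between /n/ and /i/) is unaffected → [x].
/i/ (word-final): rule 2 targets it, but not in an unstressed syllable → unchanged [i].

[lənətənˈxi]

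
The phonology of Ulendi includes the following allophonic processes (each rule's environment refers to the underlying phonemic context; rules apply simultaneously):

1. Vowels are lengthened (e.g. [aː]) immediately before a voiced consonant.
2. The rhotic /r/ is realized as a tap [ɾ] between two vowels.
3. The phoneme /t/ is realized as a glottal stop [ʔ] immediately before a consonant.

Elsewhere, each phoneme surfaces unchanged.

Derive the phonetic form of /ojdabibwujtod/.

/o/ (word-initial) occurs before a voiced consonant → [oː] by rule 1.
/j/ (between /o/ and /d/): no rule targets it → [j].
/d/ (between /j/ and /a/): no rule targets it → [d].
Rule 1 applies to /a/ (between /d/ and /b/: before a voiced consonant) → [aː].
/b/ — not in any rule's target class → [b].
/i/ meets the environment for rule 1 (before a voiced consonant) → [iː].
/b/ stays [b].
/w/ (between /b/ and /u/): no rule targets it → [w].
/u/ (between /w/ and /j/) occurs before a voiced consonant → [uː] by rule 1.
/j/ (between /u/ and /t/): no rule targets it → [j].
/t/ (between /j/ and /o/): rule 3 targets it, but not immediately before a consonant → unchanged [t].
/o/ (between /t/ and /d/) occurs before a voiced consonant → [oː] by rule 1.
/d/ (word-final) is unaffected → [d].

[oːjdaːbiːbwuːjtoːd]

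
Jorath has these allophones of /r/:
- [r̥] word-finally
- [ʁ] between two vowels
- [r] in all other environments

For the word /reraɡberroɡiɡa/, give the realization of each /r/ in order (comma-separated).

Occurrence 1 (position 1): no conditioning environment matches → elsewhere allophone [r].
Occurrence 2 (position 3): between two vowels → [ʁ].
Occurrence 3 (position 8): no conditioning environment matches → elsewhere allophone [r].
Occurrence 4 (position 9): no conditioning environment matches → elsewhere allophone [r].

[r], [ʁ], [r], [r]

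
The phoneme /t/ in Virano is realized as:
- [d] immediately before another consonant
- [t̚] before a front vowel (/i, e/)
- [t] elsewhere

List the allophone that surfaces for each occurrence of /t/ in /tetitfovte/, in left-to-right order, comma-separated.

[t̚], [t̚], [d], [t̚]

Occurrence 1 (position 1): before a front vowel (/i, e/) → [t̚].
Occurrence 2 (position 3): before a front vowel (/i, e/) → [t̚].
Occurrence 3 (position 5): immediately before another consonant → [d].
Occurrence 4 (position 9): before a front vowel (/i, e/) → [t̚].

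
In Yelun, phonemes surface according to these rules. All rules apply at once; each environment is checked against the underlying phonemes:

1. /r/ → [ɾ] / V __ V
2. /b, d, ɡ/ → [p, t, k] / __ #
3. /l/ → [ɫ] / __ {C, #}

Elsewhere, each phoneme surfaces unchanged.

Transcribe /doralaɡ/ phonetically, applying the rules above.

/d/ (word-initial) fails the environment for rule 2, so it stays [d].
/o/ — not in any rule's target class → [o].
Rule 1 applies to /r/ (between /o/ and /a/: between two vowels) → [ɾ].
/a/ — not in any rule's target class → [a].
/l/ (between /a/ and /a/) is in the target of rule 3 but the environment (word-finally or immediately before a consonant) is not met → [l].
/a/ (between /l/ and /ɡ/) is unaffected → [a].
Rule 2 applies to /ɡ/ (word-final: word-finally) → [k].

[doɾalak]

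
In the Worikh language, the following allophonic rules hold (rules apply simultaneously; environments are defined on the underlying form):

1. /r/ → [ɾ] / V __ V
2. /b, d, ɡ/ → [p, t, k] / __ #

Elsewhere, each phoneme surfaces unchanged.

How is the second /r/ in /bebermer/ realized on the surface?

/r/ (word-final): rule 1 targets it, but not between two vowels → unchanged [r].

[r]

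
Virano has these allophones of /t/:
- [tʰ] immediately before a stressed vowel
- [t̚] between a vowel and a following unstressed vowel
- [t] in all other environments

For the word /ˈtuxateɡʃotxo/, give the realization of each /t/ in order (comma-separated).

[tʰ], [t̚], [t]

Occurrence 1 (position 1): immediately before a stressed vowel → [tʰ].
Occurrence 2 (position 5): between a vowel and a following unstressed vowel → [t̚].
Occurrence 3 (position 10): no conditioning environment matches → elsewhere allophone [t].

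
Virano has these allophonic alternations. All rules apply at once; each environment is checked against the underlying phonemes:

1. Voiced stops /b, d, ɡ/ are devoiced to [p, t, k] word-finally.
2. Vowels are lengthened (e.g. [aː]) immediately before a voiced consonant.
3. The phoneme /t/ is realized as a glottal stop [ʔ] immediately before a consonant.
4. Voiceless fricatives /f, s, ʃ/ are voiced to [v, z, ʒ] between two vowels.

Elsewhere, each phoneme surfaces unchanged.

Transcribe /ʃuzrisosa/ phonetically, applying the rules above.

/ʃ/ (word-initial) is in the target of rule 4 but the environment (between two vowels) is not met → [ʃ].
Rule 2 applies to /u/ (between /ʃ/ and /z/: before a voiced consonant) → [uː].
/i/ (between /r/ and /s/): rule 2 targets it, but not before a voiced consonant → unchanged [i].
Rule 4 applies to /s/ (between /i/ and /o/: between two vowels) → [z].
/o/ — between /s/ and /s/; rule 2 does not apply here → [o].
/s/ — between /o/ and /a/, between two vowels — surfaces as [z] (rule 4).
/a/ (word-final) is in the target of rule 2 but the environment (before a voiced consonant) is not met → [a].

[ʃuːzrizoza]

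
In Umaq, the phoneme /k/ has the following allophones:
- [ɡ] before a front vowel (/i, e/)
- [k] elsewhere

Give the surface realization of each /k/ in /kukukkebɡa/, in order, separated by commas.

Occurrence 1 (position 1): no conditioning environment matches → elsewhere allophone [k].
Occurrence 2 (position 3): no conditioning environment matches → elsewhere allophone [k].
Occurrence 3 (position 5): no conditioning environment matches → elsewhere allophone [k].
Occurrence 4 (position 6): before a front vowel (/i, e/) → [ɡ].

[k], [k], [k], [ɡ]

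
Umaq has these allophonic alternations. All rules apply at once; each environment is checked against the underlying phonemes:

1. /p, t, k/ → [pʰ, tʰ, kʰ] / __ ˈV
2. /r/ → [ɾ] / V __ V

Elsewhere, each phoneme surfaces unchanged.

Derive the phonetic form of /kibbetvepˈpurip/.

/k/ (word-initial) is in the target of rule 1 but the environment (immediately before a stressed vowel) is not met → [k].
/i/ (between /k/ and /b/): no rule targets it → [i].
/b/ — not in any rule's target class → [b].
/b/ — not in any rule's target class → [b].
/e/ stays [e].
/t/ (between /e/ and /v/): rule 1 targets it, but not immediately before a stressed vowel → unchanged [t].
/v/ (between /t/ and /e/) is unaffected → [v].
/e/ — not in any rule's target class → [e].
/p/ (between /e/ and /p/): rule 1 targets it, but not immediately before a stressed vowel → unchanged [p].
/p/ (between /p/ and /u/) occurs immediately before a stressed vowel → [pʰ] by rule 1.
/u/ — not in any rule's target class → [u].
Rule 2 applies to /r/ (between /u/ and /i/: between two vowels) → [ɾ].
/i/ stays [i].
/p/ (word-final) fails the environment for rule 1, so it stays [p].

[kibbetvepˈpʰuɾip]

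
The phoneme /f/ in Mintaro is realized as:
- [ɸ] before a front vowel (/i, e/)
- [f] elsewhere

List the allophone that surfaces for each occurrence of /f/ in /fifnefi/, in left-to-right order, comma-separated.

Occurrence 1 (position 1): before a front vowel (/i, e/) → [ɸ].
Occurrence 2 (position 3): no conditioning environment matches → elsewhere allophone [f].
Occurrence 3 (position 6): before a front vowel (/i, e/) → [ɸ].

[ɸ], [f], [ɸ]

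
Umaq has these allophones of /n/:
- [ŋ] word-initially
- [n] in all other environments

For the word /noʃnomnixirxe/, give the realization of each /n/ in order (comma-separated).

[ŋ], [n], [n]

Occurrence 1 (position 1): word-initially → [ŋ].
Occurrence 2 (position 4): no conditioning environment matches → elsewhere allophone [n].
Occurrence 3 (position 7): no conditioning environment matches → elsewhere allophone [n].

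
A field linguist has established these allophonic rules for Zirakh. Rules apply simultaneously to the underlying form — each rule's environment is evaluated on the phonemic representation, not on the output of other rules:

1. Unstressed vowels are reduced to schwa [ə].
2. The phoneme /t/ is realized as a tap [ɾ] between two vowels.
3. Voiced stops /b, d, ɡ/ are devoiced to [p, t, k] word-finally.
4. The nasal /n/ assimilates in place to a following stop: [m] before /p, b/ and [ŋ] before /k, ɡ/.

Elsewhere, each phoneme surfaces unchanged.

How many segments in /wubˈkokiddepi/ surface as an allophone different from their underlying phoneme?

4

Segments that undergo a rule: /u/ → [ə] (rule 1); /i/ → [ə] (rule 1); /e/ → [ə] (rule 1); /i/ → [ə] (rule 1).
All other segments surface unchanged.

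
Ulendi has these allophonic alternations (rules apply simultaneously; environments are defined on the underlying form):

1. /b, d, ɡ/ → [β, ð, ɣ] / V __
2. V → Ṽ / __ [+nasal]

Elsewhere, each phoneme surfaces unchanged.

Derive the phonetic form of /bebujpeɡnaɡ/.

[beβujpeɣnaɣ]

/b/ (word-initial) fails the environment for rule 1, so it stays [b].
/e/ (between /b/ and /b/) fails the environment for rule 2, so it stays [e].
Rule 1 applies to /b/ (between /e/ and /u/: immediately after a vowel) → [β].
/u/ (between /b/ and /j/) is in the target of rule 2 but the environment (before a nasal consonant) is not met → [u].
/j/ stays [j].
/p/ — not in any rule's target class → [p].
/e/ — between /p/ and /ɡ/; rule 2 does not apply here → [e].
/ɡ/ (between /e/ and /n/): immediately after a vowel, so rule 1 applies → [ɣ].
/n/ stays [n].
/a/ (between /n/ and /ɡ/) fails the environment for rule 2, so it stays [a].
/ɡ/ (word-final): immediately after a vowel, so rule 1 applies → [ɣ].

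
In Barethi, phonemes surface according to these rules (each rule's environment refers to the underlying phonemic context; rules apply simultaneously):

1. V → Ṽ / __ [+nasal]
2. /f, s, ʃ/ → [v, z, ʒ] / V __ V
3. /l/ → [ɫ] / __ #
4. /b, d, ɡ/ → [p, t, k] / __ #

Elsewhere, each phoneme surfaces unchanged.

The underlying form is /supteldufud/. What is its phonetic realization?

/s/ — word-initial; rule 2 does not apply here → [s].
/u/ (between /s/ and /p/) is in the target of rule 1 but the environment (before a nasal consonant) is not met → [u].
/p/ stays [p].
/t/ — not in any rule's target class → [t].
/e/ (between /t/ and /l/) fails the environment for rule 1, so it stays [e].
/l/ — between /e/ and /d/; rule 3 does not apply here → [l].
/d/ — between /l/ and /u/; rule 4 does not apply here → [d].
/u/ (between /d/ and /f/) fails the environment for rule 1, so it stays [u].
/f/ (between /u/ and /u/) occurs between two vowels → [v] by rule 2.
/u/ (between /f/ and /d/): rule 1 targets it, but not before a nasal consonant → unchanged [u].
/d/ (word-final): word-finally, so rule 4 applies → [t].

[suptelduvut]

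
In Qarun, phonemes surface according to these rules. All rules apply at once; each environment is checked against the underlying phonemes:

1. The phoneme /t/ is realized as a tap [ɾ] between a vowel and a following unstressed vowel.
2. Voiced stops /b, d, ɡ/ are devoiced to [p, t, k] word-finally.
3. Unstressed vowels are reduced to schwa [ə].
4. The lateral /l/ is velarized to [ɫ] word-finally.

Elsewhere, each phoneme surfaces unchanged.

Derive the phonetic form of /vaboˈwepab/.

/v/ (word-initial) is unaffected → [v].
/a/ meets the environment for rule 3 (in an unstressed syllable) → [ə].
/b/ — between /a/ and /o/; rule 2 does not apply here → [b].
/o/ meets the environment for rule 3 (in an unstressed syllable) → [ə].
/w/ stays [w].
/e/ (between /w/ and /p/) is in the target of rule 3 but the environment (in an unstressed syllable) is not met → [e].
/p/ (between /e/ and /a/) is unaffected → [p].
/a/ meets the environment for rule 3 (in an unstressed syllable) → [ə].
/b/ (word-final): word-finally, so rule 2 applies → [p].

[vəbəˈwepəp]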